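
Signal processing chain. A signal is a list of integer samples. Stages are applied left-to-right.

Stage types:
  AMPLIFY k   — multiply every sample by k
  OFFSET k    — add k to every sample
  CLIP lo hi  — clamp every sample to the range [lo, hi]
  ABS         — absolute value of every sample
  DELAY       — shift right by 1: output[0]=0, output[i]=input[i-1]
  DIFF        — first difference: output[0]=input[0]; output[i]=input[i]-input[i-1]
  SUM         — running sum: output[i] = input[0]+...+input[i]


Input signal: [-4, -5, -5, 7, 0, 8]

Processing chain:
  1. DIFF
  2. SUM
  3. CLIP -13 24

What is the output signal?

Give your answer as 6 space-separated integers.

Input: [-4, -5, -5, 7, 0, 8]
Stage 1 (DIFF): s[0]=-4, -5--4=-1, -5--5=0, 7--5=12, 0-7=-7, 8-0=8 -> [-4, -1, 0, 12, -7, 8]
Stage 2 (SUM): sum[0..0]=-4, sum[0..1]=-5, sum[0..2]=-5, sum[0..3]=7, sum[0..4]=0, sum[0..5]=8 -> [-4, -5, -5, 7, 0, 8]
Stage 3 (CLIP -13 24): clip(-4,-13,24)=-4, clip(-5,-13,24)=-5, clip(-5,-13,24)=-5, clip(7,-13,24)=7, clip(0,-13,24)=0, clip(8,-13,24)=8 -> [-4, -5, -5, 7, 0, 8]

Answer: -4 -5 -5 7 0 8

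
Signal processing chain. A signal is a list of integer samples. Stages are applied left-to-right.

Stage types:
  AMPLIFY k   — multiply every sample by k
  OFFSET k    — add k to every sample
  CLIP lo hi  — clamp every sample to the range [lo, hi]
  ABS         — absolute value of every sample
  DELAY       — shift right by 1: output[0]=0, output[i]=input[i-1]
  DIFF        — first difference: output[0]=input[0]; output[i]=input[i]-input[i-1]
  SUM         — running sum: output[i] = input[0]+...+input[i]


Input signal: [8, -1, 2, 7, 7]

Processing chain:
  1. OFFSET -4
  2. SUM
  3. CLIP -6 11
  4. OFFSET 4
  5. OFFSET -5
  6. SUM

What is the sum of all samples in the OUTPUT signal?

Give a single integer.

Answer: -5

Derivation:
Input: [8, -1, 2, 7, 7]
Stage 1 (OFFSET -4): 8+-4=4, -1+-4=-5, 2+-4=-2, 7+-4=3, 7+-4=3 -> [4, -5, -2, 3, 3]
Stage 2 (SUM): sum[0..0]=4, sum[0..1]=-1, sum[0..2]=-3, sum[0..3]=0, sum[0..4]=3 -> [4, -1, -3, 0, 3]
Stage 3 (CLIP -6 11): clip(4,-6,11)=4, clip(-1,-6,11)=-1, clip(-3,-6,11)=-3, clip(0,-6,11)=0, clip(3,-6,11)=3 -> [4, -1, -3, 0, 3]
Stage 4 (OFFSET 4): 4+4=8, -1+4=3, -3+4=1, 0+4=4, 3+4=7 -> [8, 3, 1, 4, 7]
Stage 5 (OFFSET -5): 8+-5=3, 3+-5=-2, 1+-5=-4, 4+-5=-1, 7+-5=2 -> [3, -2, -4, -1, 2]
Stage 6 (SUM): sum[0..0]=3, sum[0..1]=1, sum[0..2]=-3, sum[0..3]=-4, sum[0..4]=-2 -> [3, 1, -3, -4, -2]
Output sum: -5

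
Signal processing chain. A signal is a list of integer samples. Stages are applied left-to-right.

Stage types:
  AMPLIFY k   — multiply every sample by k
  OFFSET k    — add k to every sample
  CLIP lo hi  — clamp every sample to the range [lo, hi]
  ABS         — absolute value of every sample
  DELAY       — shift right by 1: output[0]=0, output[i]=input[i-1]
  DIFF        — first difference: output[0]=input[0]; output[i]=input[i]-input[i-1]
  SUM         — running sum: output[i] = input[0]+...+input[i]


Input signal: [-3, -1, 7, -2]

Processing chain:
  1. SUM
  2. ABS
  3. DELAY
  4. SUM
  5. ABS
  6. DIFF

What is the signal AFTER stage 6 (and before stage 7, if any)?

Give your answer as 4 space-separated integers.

Answer: 0 3 4 3

Derivation:
Input: [-3, -1, 7, -2]
Stage 1 (SUM): sum[0..0]=-3, sum[0..1]=-4, sum[0..2]=3, sum[0..3]=1 -> [-3, -4, 3, 1]
Stage 2 (ABS): |-3|=3, |-4|=4, |3|=3, |1|=1 -> [3, 4, 3, 1]
Stage 3 (DELAY): [0, 3, 4, 3] = [0, 3, 4, 3] -> [0, 3, 4, 3]
Stage 4 (SUM): sum[0..0]=0, sum[0..1]=3, sum[0..2]=7, sum[0..3]=10 -> [0, 3, 7, 10]
Stage 5 (ABS): |0|=0, |3|=3, |7|=7, |10|=10 -> [0, 3, 7, 10]
Stage 6 (DIFF): s[0]=0, 3-0=3, 7-3=4, 10-7=3 -> [0, 3, 4, 3]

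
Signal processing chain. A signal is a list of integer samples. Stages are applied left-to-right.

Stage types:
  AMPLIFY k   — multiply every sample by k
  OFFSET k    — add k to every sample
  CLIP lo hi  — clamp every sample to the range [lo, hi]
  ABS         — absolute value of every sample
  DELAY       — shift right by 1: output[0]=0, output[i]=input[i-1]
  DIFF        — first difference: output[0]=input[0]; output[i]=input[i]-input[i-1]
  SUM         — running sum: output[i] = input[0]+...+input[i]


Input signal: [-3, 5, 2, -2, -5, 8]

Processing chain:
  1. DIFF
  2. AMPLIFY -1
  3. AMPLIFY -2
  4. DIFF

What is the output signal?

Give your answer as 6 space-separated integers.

Input: [-3, 5, 2, -2, -5, 8]
Stage 1 (DIFF): s[0]=-3, 5--3=8, 2-5=-3, -2-2=-4, -5--2=-3, 8--5=13 -> [-3, 8, -3, -4, -3, 13]
Stage 2 (AMPLIFY -1): -3*-1=3, 8*-1=-8, -3*-1=3, -4*-1=4, -3*-1=3, 13*-1=-13 -> [3, -8, 3, 4, 3, -13]
Stage 3 (AMPLIFY -2): 3*-2=-6, -8*-2=16, 3*-2=-6, 4*-2=-8, 3*-2=-6, -13*-2=26 -> [-6, 16, -6, -8, -6, 26]
Stage 4 (DIFF): s[0]=-6, 16--6=22, -6-16=-22, -8--6=-2, -6--8=2, 26--6=32 -> [-6, 22, -22, -2, 2, 32]

Answer: -6 22 -22 -2 2 32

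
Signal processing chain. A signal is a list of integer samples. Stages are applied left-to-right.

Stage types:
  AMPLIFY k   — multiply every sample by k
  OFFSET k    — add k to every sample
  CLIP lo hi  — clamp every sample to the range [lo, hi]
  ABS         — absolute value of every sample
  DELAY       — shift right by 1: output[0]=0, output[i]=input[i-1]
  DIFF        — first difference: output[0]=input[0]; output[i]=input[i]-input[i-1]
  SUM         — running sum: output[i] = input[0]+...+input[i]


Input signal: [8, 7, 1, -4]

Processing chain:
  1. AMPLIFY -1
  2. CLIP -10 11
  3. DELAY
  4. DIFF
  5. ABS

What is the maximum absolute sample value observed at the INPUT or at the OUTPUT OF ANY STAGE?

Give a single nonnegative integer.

Answer: 8

Derivation:
Input: [8, 7, 1, -4] (max |s|=8)
Stage 1 (AMPLIFY -1): 8*-1=-8, 7*-1=-7, 1*-1=-1, -4*-1=4 -> [-8, -7, -1, 4] (max |s|=8)
Stage 2 (CLIP -10 11): clip(-8,-10,11)=-8, clip(-7,-10,11)=-7, clip(-1,-10,11)=-1, clip(4,-10,11)=4 -> [-8, -7, -1, 4] (max |s|=8)
Stage 3 (DELAY): [0, -8, -7, -1] = [0, -8, -7, -1] -> [0, -8, -7, -1] (max |s|=8)
Stage 4 (DIFF): s[0]=0, -8-0=-8, -7--8=1, -1--7=6 -> [0, -8, 1, 6] (max |s|=8)
Stage 5 (ABS): |0|=0, |-8|=8, |1|=1, |6|=6 -> [0, 8, 1, 6] (max |s|=8)
Overall max amplitude: 8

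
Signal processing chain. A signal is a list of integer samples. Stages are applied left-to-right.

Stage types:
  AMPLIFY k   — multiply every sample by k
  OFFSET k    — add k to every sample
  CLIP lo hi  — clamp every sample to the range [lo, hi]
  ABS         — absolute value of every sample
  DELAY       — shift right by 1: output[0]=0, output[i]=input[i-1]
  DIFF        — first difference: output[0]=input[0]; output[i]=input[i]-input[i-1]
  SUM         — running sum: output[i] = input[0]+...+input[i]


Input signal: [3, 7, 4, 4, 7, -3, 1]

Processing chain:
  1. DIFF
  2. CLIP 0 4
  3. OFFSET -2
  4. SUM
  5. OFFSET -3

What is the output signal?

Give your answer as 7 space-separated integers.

Input: [3, 7, 4, 4, 7, -3, 1]
Stage 1 (DIFF): s[0]=3, 7-3=4, 4-7=-3, 4-4=0, 7-4=3, -3-7=-10, 1--3=4 -> [3, 4, -3, 0, 3, -10, 4]
Stage 2 (CLIP 0 4): clip(3,0,4)=3, clip(4,0,4)=4, clip(-3,0,4)=0, clip(0,0,4)=0, clip(3,0,4)=3, clip(-10,0,4)=0, clip(4,0,4)=4 -> [3, 4, 0, 0, 3, 0, 4]
Stage 3 (OFFSET -2): 3+-2=1, 4+-2=2, 0+-2=-2, 0+-2=-2, 3+-2=1, 0+-2=-2, 4+-2=2 -> [1, 2, -2, -2, 1, -2, 2]
Stage 4 (SUM): sum[0..0]=1, sum[0..1]=3, sum[0..2]=1, sum[0..3]=-1, sum[0..4]=0, sum[0..5]=-2, sum[0..6]=0 -> [1, 3, 1, -1, 0, -2, 0]
Stage 5 (OFFSET -3): 1+-3=-2, 3+-3=0, 1+-3=-2, -1+-3=-4, 0+-3=-3, -2+-3=-5, 0+-3=-3 -> [-2, 0, -2, -4, -3, -5, -3]

Answer: -2 0 -2 -4 -3 -5 -3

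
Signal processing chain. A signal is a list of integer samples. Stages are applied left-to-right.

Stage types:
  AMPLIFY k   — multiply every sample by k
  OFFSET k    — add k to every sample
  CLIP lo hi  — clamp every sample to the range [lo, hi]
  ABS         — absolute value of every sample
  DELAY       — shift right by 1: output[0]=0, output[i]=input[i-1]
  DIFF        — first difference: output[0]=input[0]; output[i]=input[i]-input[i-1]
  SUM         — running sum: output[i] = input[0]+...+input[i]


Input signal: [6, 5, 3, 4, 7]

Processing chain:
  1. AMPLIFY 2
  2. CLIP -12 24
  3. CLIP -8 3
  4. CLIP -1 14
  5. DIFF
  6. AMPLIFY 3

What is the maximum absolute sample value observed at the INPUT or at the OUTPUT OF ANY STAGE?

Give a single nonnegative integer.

Answer: 14

Derivation:
Input: [6, 5, 3, 4, 7] (max |s|=7)
Stage 1 (AMPLIFY 2): 6*2=12, 5*2=10, 3*2=6, 4*2=8, 7*2=14 -> [12, 10, 6, 8, 14] (max |s|=14)
Stage 2 (CLIP -12 24): clip(12,-12,24)=12, clip(10,-12,24)=10, clip(6,-12,24)=6, clip(8,-12,24)=8, clip(14,-12,24)=14 -> [12, 10, 6, 8, 14] (max |s|=14)
Stage 3 (CLIP -8 3): clip(12,-8,3)=3, clip(10,-8,3)=3, clip(6,-8,3)=3, clip(8,-8,3)=3, clip(14,-8,3)=3 -> [3, 3, 3, 3, 3] (max |s|=3)
Stage 4 (CLIP -1 14): clip(3,-1,14)=3, clip(3,-1,14)=3, clip(3,-1,14)=3, clip(3,-1,14)=3, clip(3,-1,14)=3 -> [3, 3, 3, 3, 3] (max |s|=3)
Stage 5 (DIFF): s[0]=3, 3-3=0, 3-3=0, 3-3=0, 3-3=0 -> [3, 0, 0, 0, 0] (max |s|=3)
Stage 6 (AMPLIFY 3): 3*3=9, 0*3=0, 0*3=0, 0*3=0, 0*3=0 -> [9, 0, 0, 0, 0] (max |s|=9)
Overall max amplitude: 14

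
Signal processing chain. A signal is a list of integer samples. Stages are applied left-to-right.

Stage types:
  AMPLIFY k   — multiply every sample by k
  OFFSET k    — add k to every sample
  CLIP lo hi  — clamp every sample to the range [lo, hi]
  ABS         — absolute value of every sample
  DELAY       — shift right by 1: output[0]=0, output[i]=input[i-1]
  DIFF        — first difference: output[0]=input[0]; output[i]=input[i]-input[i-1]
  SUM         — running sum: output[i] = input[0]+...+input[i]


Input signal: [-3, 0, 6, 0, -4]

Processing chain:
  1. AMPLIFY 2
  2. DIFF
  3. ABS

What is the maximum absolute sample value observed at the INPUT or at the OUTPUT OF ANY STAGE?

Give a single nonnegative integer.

Answer: 12

Derivation:
Input: [-3, 0, 6, 0, -4] (max |s|=6)
Stage 1 (AMPLIFY 2): -3*2=-6, 0*2=0, 6*2=12, 0*2=0, -4*2=-8 -> [-6, 0, 12, 0, -8] (max |s|=12)
Stage 2 (DIFF): s[0]=-6, 0--6=6, 12-0=12, 0-12=-12, -8-0=-8 -> [-6, 6, 12, -12, -8] (max |s|=12)
Stage 3 (ABS): |-6|=6, |6|=6, |12|=12, |-12|=12, |-8|=8 -> [6, 6, 12, 12, 8] (max |s|=12)
Overall max amplitude: 12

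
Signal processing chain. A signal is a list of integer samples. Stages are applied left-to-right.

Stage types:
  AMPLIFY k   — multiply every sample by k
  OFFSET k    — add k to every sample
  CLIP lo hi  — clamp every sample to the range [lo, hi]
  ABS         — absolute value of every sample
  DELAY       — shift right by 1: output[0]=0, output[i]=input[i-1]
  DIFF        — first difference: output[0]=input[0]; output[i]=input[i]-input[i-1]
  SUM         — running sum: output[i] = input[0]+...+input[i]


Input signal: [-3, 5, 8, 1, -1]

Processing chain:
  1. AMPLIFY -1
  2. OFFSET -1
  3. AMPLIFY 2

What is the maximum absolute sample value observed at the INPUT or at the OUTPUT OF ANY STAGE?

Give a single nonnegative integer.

Answer: 18

Derivation:
Input: [-3, 5, 8, 1, -1] (max |s|=8)
Stage 1 (AMPLIFY -1): -3*-1=3, 5*-1=-5, 8*-1=-8, 1*-1=-1, -1*-1=1 -> [3, -5, -8, -1, 1] (max |s|=8)
Stage 2 (OFFSET -1): 3+-1=2, -5+-1=-6, -8+-1=-9, -1+-1=-2, 1+-1=0 -> [2, -6, -9, -2, 0] (max |s|=9)
Stage 3 (AMPLIFY 2): 2*2=4, -6*2=-12, -9*2=-18, -2*2=-4, 0*2=0 -> [4, -12, -18, -4, 0] (max |s|=18)
Overall max amplitude: 18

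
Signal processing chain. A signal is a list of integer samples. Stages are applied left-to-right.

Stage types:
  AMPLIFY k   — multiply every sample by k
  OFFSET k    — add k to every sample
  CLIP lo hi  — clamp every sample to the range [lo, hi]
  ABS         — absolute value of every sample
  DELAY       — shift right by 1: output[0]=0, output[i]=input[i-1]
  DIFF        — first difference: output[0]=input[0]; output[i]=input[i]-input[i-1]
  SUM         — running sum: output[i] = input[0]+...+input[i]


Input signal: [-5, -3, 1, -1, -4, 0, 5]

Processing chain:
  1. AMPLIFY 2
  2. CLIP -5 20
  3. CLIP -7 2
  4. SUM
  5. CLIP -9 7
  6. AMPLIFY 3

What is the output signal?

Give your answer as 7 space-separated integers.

Input: [-5, -3, 1, -1, -4, 0, 5]
Stage 1 (AMPLIFY 2): -5*2=-10, -3*2=-6, 1*2=2, -1*2=-2, -4*2=-8, 0*2=0, 5*2=10 -> [-10, -6, 2, -2, -8, 0, 10]
Stage 2 (CLIP -5 20): clip(-10,-5,20)=-5, clip(-6,-5,20)=-5, clip(2,-5,20)=2, clip(-2,-5,20)=-2, clip(-8,-5,20)=-5, clip(0,-5,20)=0, clip(10,-5,20)=10 -> [-5, -5, 2, -2, -5, 0, 10]
Stage 3 (CLIP -7 2): clip(-5,-7,2)=-5, clip(-5,-7,2)=-5, clip(2,-7,2)=2, clip(-2,-7,2)=-2, clip(-5,-7,2)=-5, clip(0,-7,2)=0, clip(10,-7,2)=2 -> [-5, -5, 2, -2, -5, 0, 2]
Stage 4 (SUM): sum[0..0]=-5, sum[0..1]=-10, sum[0..2]=-8, sum[0..3]=-10, sum[0..4]=-15, sum[0..5]=-15, sum[0..6]=-13 -> [-5, -10, -8, -10, -15, -15, -13]
Stage 5 (CLIP -9 7): clip(-5,-9,7)=-5, clip(-10,-9,7)=-9, clip(-8,-9,7)=-8, clip(-10,-9,7)=-9, clip(-15,-9,7)=-9, clip(-15,-9,7)=-9, clip(-13,-9,7)=-9 -> [-5, -9, -8, -9, -9, -9, -9]
Stage 6 (AMPLIFY 3): -5*3=-15, -9*3=-27, -8*3=-24, -9*3=-27, -9*3=-27, -9*3=-27, -9*3=-27 -> [-15, -27, -24, -27, -27, -27, -27]

Answer: -15 -27 -24 -27 -27 -27 -27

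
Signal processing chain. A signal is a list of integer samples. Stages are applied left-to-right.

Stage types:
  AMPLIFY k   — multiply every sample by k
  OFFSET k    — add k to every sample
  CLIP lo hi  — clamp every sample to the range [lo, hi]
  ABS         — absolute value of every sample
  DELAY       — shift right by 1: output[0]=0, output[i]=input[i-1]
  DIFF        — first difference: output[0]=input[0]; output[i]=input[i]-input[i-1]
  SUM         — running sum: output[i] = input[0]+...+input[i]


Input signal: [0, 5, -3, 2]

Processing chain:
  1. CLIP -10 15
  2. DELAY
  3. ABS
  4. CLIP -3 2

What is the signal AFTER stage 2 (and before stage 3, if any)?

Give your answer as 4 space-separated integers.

Answer: 0 0 5 -3

Derivation:
Input: [0, 5, -3, 2]
Stage 1 (CLIP -10 15): clip(0,-10,15)=0, clip(5,-10,15)=5, clip(-3,-10,15)=-3, clip(2,-10,15)=2 -> [0, 5, -3, 2]
Stage 2 (DELAY): [0, 0, 5, -3] = [0, 0, 5, -3] -> [0, 0, 5, -3]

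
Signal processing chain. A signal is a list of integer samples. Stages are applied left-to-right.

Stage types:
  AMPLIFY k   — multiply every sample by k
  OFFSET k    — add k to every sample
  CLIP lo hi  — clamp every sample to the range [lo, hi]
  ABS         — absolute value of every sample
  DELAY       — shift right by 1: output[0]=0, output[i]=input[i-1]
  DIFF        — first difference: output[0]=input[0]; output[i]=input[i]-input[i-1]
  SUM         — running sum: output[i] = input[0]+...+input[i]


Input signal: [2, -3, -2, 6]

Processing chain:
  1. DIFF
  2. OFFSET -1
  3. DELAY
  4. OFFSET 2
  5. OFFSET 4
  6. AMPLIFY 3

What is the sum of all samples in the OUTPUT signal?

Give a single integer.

Answer: 57

Derivation:
Input: [2, -3, -2, 6]
Stage 1 (DIFF): s[0]=2, -3-2=-5, -2--3=1, 6--2=8 -> [2, -5, 1, 8]
Stage 2 (OFFSET -1): 2+-1=1, -5+-1=-6, 1+-1=0, 8+-1=7 -> [1, -6, 0, 7]
Stage 3 (DELAY): [0, 1, -6, 0] = [0, 1, -6, 0] -> [0, 1, -6, 0]
Stage 4 (OFFSET 2): 0+2=2, 1+2=3, -6+2=-4, 0+2=2 -> [2, 3, -4, 2]
Stage 5 (OFFSET 4): 2+4=6, 3+4=7, -4+4=0, 2+4=6 -> [6, 7, 0, 6]
Stage 6 (AMPLIFY 3): 6*3=18, 7*3=21, 0*3=0, 6*3=18 -> [18, 21, 0, 18]
Output sum: 57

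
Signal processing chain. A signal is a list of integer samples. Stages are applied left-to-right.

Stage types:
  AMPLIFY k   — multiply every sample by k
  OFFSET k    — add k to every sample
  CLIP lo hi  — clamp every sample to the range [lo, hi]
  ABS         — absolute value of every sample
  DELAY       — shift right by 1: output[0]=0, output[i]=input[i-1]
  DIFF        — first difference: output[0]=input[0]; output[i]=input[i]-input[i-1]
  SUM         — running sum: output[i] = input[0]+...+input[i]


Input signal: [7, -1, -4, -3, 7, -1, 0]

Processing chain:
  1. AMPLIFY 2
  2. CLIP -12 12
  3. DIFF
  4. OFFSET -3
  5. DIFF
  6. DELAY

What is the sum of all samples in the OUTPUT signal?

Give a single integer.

Answer: -17

Derivation:
Input: [7, -1, -4, -3, 7, -1, 0]
Stage 1 (AMPLIFY 2): 7*2=14, -1*2=-2, -4*2=-8, -3*2=-6, 7*2=14, -1*2=-2, 0*2=0 -> [14, -2, -8, -6, 14, -2, 0]
Stage 2 (CLIP -12 12): clip(14,-12,12)=12, clip(-2,-12,12)=-2, clip(-8,-12,12)=-8, clip(-6,-12,12)=-6, clip(14,-12,12)=12, clip(-2,-12,12)=-2, clip(0,-12,12)=0 -> [12, -2, -8, -6, 12, -2, 0]
Stage 3 (DIFF): s[0]=12, -2-12=-14, -8--2=-6, -6--8=2, 12--6=18, -2-12=-14, 0--2=2 -> [12, -14, -6, 2, 18, -14, 2]
Stage 4 (OFFSET -3): 12+-3=9, -14+-3=-17, -6+-3=-9, 2+-3=-1, 18+-3=15, -14+-3=-17, 2+-3=-1 -> [9, -17, -9, -1, 15, -17, -1]
Stage 5 (DIFF): s[0]=9, -17-9=-26, -9--17=8, -1--9=8, 15--1=16, -17-15=-32, -1--17=16 -> [9, -26, 8, 8, 16, -32, 16]
Stage 6 (DELAY): [0, 9, -26, 8, 8, 16, -32] = [0, 9, -26, 8, 8, 16, -32] -> [0, 9, -26, 8, 8, 16, -32]
Output sum: -17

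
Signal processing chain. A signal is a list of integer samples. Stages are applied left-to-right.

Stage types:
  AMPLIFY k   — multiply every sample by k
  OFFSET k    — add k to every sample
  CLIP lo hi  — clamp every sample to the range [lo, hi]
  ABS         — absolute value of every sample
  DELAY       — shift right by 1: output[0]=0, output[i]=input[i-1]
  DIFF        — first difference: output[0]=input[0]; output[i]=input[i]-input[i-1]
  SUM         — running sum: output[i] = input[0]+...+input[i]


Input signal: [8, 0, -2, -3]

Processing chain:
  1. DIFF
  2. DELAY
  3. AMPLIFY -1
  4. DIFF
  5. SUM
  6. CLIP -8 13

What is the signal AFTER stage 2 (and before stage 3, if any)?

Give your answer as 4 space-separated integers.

Input: [8, 0, -2, -3]
Stage 1 (DIFF): s[0]=8, 0-8=-8, -2-0=-2, -3--2=-1 -> [8, -8, -2, -1]
Stage 2 (DELAY): [0, 8, -8, -2] = [0, 8, -8, -2] -> [0, 8, -8, -2]

Answer: 0 8 -8 -2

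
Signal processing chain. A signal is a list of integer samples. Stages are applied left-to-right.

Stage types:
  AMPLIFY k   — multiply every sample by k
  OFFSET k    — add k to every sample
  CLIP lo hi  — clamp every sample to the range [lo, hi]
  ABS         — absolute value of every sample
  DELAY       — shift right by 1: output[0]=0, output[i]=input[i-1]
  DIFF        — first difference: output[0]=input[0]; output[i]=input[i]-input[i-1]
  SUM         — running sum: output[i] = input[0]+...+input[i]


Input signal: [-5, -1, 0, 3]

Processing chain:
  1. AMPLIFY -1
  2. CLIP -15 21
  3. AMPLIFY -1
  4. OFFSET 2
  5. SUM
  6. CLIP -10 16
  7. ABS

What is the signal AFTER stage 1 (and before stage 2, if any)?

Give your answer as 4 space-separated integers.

Answer: 5 1 0 -3

Derivation:
Input: [-5, -1, 0, 3]
Stage 1 (AMPLIFY -1): -5*-1=5, -1*-1=1, 0*-1=0, 3*-1=-3 -> [5, 1, 0, -3]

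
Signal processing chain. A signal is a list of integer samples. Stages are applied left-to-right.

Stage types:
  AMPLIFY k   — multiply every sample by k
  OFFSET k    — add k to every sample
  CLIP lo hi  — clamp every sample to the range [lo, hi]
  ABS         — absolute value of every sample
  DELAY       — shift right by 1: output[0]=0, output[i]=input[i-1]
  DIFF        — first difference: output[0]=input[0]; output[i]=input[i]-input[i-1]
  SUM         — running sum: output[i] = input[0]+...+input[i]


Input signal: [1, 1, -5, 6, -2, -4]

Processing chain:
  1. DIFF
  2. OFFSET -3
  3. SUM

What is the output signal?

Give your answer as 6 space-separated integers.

Answer: -2 -5 -14 -6 -17 -22

Derivation:
Input: [1, 1, -5, 6, -2, -4]
Stage 1 (DIFF): s[0]=1, 1-1=0, -5-1=-6, 6--5=11, -2-6=-8, -4--2=-2 -> [1, 0, -6, 11, -8, -2]
Stage 2 (OFFSET -3): 1+-3=-2, 0+-3=-3, -6+-3=-9, 11+-3=8, -8+-3=-11, -2+-3=-5 -> [-2, -3, -9, 8, -11, -5]
Stage 3 (SUM): sum[0..0]=-2, sum[0..1]=-5, sum[0..2]=-14, sum[0..3]=-6, sum[0..4]=-17, sum[0..5]=-22 -> [-2, -5, -14, -6, -17, -22]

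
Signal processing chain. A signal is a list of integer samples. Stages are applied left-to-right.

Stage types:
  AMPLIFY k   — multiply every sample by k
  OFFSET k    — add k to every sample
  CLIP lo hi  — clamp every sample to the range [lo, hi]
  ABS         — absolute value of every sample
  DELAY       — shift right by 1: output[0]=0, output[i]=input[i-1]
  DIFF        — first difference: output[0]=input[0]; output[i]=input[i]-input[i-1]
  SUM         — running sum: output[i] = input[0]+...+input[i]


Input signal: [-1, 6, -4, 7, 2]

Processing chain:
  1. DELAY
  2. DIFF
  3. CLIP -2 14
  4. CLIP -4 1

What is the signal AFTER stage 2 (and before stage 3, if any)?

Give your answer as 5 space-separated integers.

Input: [-1, 6, -4, 7, 2]
Stage 1 (DELAY): [0, -1, 6, -4, 7] = [0, -1, 6, -4, 7] -> [0, -1, 6, -4, 7]
Stage 2 (DIFF): s[0]=0, -1-0=-1, 6--1=7, -4-6=-10, 7--4=11 -> [0, -1, 7, -10, 11]

Answer: 0 -1 7 -10 11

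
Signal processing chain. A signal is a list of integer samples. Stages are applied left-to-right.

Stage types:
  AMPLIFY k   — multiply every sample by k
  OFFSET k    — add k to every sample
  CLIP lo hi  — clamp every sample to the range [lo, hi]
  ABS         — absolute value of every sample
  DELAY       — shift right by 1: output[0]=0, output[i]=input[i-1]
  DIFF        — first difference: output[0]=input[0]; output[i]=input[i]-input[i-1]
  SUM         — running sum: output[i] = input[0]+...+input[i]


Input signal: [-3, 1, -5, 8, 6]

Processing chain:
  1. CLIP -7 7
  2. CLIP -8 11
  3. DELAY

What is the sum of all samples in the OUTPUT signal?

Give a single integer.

Answer: 0

Derivation:
Input: [-3, 1, -5, 8, 6]
Stage 1 (CLIP -7 7): clip(-3,-7,7)=-3, clip(1,-7,7)=1, clip(-5,-7,7)=-5, clip(8,-7,7)=7, clip(6,-7,7)=6 -> [-3, 1, -5, 7, 6]
Stage 2 (CLIP -8 11): clip(-3,-8,11)=-3, clip(1,-8,11)=1, clip(-5,-8,11)=-5, clip(7,-8,11)=7, clip(6,-8,11)=6 -> [-3, 1, -5, 7, 6]
Stage 3 (DELAY): [0, -3, 1, -5, 7] = [0, -3, 1, -5, 7] -> [0, -3, 1, -5, 7]
Output sum: 0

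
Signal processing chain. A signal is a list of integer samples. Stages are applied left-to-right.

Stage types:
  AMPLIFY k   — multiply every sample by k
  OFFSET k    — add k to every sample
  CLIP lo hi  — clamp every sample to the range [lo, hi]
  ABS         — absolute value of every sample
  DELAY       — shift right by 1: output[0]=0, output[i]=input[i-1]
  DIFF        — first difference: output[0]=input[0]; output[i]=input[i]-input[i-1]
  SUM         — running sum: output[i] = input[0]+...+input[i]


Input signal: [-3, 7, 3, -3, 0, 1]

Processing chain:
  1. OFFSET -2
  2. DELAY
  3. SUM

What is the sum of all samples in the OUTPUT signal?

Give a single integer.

Answer: -14

Derivation:
Input: [-3, 7, 3, -3, 0, 1]
Stage 1 (OFFSET -2): -3+-2=-5, 7+-2=5, 3+-2=1, -3+-2=-5, 0+-2=-2, 1+-2=-1 -> [-5, 5, 1, -5, -2, -1]
Stage 2 (DELAY): [0, -5, 5, 1, -5, -2] = [0, -5, 5, 1, -5, -2] -> [0, -5, 5, 1, -5, -2]
Stage 3 (SUM): sum[0..0]=0, sum[0..1]=-5, sum[0..2]=0, sum[0..3]=1, sum[0..4]=-4, sum[0..5]=-6 -> [0, -5, 0, 1, -4, -6]
Output sum: -14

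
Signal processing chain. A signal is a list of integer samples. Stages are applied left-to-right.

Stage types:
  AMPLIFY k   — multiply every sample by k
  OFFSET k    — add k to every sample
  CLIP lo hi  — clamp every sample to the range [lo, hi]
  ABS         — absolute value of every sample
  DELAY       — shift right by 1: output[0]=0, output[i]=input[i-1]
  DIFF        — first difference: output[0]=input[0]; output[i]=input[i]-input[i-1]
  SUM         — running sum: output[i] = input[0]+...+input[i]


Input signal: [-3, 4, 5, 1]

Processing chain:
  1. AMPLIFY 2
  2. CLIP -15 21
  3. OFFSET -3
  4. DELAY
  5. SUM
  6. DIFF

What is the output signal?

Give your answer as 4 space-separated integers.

Answer: 0 -9 5 7

Derivation:
Input: [-3, 4, 5, 1]
Stage 1 (AMPLIFY 2): -3*2=-6, 4*2=8, 5*2=10, 1*2=2 -> [-6, 8, 10, 2]
Stage 2 (CLIP -15 21): clip(-6,-15,21)=-6, clip(8,-15,21)=8, clip(10,-15,21)=10, clip(2,-15,21)=2 -> [-6, 8, 10, 2]
Stage 3 (OFFSET -3): -6+-3=-9, 8+-3=5, 10+-3=7, 2+-3=-1 -> [-9, 5, 7, -1]
Stage 4 (DELAY): [0, -9, 5, 7] = [0, -9, 5, 7] -> [0, -9, 5, 7]
Stage 5 (SUM): sum[0..0]=0, sum[0..1]=-9, sum[0..2]=-4, sum[0..3]=3 -> [0, -9, -4, 3]
Stage 6 (DIFF): s[0]=0, -9-0=-9, -4--9=5, 3--4=7 -> [0, -9, 5, 7]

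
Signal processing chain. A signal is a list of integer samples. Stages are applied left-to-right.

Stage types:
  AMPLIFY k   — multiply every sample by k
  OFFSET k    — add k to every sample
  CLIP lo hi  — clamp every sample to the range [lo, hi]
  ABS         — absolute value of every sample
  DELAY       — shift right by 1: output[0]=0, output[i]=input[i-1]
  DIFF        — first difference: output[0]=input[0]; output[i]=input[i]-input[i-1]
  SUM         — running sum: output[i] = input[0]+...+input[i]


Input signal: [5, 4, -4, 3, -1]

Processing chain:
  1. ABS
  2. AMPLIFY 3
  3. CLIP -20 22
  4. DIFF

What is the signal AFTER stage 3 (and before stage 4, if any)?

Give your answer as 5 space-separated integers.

Input: [5, 4, -4, 3, -1]
Stage 1 (ABS): |5|=5, |4|=4, |-4|=4, |3|=3, |-1|=1 -> [5, 4, 4, 3, 1]
Stage 2 (AMPLIFY 3): 5*3=15, 4*3=12, 4*3=12, 3*3=9, 1*3=3 -> [15, 12, 12, 9, 3]
Stage 3 (CLIP -20 22): clip(15,-20,22)=15, clip(12,-20,22)=12, clip(12,-20,22)=12, clip(9,-20,22)=9, clip(3,-20,22)=3 -> [15, 12, 12, 9, 3]

Answer: 15 12 12 9 3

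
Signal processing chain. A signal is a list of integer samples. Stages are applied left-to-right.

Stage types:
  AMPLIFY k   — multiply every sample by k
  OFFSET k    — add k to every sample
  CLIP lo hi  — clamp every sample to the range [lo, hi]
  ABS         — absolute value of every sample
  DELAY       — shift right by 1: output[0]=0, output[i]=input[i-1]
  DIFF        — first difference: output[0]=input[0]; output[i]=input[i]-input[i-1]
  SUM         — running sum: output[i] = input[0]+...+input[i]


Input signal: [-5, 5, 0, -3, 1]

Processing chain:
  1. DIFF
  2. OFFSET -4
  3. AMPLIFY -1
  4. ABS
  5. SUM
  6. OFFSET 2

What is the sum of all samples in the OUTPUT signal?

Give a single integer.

Answer: 120

Derivation:
Input: [-5, 5, 0, -3, 1]
Stage 1 (DIFF): s[0]=-5, 5--5=10, 0-5=-5, -3-0=-3, 1--3=4 -> [-5, 10, -5, -3, 4]
Stage 2 (OFFSET -4): -5+-4=-9, 10+-4=6, -5+-4=-9, -3+-4=-7, 4+-4=0 -> [-9, 6, -9, -7, 0]
Stage 3 (AMPLIFY -1): -9*-1=9, 6*-1=-6, -9*-1=9, -7*-1=7, 0*-1=0 -> [9, -6, 9, 7, 0]
Stage 4 (ABS): |9|=9, |-6|=6, |9|=9, |7|=7, |0|=0 -> [9, 6, 9, 7, 0]
Stage 5 (SUM): sum[0..0]=9, sum[0..1]=15, sum[0..2]=24, sum[0..3]=31, sum[0..4]=31 -> [9, 15, 24, 31, 31]
Stage 6 (OFFSET 2): 9+2=11, 15+2=17, 24+2=26, 31+2=33, 31+2=33 -> [11, 17, 26, 33, 33]
Output sum: 120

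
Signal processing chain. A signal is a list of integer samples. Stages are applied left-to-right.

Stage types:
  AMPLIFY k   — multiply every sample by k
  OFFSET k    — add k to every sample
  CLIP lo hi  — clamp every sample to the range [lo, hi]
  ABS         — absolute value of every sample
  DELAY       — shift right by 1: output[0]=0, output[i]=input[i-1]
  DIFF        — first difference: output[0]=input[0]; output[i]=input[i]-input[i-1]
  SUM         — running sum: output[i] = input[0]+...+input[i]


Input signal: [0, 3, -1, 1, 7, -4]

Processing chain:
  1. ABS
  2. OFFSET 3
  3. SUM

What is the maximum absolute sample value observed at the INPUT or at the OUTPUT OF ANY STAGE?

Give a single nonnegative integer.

Input: [0, 3, -1, 1, 7, -4] (max |s|=7)
Stage 1 (ABS): |0|=0, |3|=3, |-1|=1, |1|=1, |7|=7, |-4|=4 -> [0, 3, 1, 1, 7, 4] (max |s|=7)
Stage 2 (OFFSET 3): 0+3=3, 3+3=6, 1+3=4, 1+3=4, 7+3=10, 4+3=7 -> [3, 6, 4, 4, 10, 7] (max |s|=10)
Stage 3 (SUM): sum[0..0]=3, sum[0..1]=9, sum[0..2]=13, sum[0..3]=17, sum[0..4]=27, sum[0..5]=34 -> [3, 9, 13, 17, 27, 34] (max |s|=34)
Overall max amplitude: 34

Answer: 34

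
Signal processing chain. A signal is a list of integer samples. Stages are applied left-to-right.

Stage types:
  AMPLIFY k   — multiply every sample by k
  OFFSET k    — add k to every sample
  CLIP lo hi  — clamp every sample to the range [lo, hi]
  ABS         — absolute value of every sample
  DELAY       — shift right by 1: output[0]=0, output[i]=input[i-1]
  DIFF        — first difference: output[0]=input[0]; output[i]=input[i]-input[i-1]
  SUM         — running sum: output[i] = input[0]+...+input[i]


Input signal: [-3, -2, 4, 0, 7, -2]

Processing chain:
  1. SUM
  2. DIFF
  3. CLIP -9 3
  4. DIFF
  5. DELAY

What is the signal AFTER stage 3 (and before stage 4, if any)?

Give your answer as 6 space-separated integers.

Answer: -3 -2 3 0 3 -2

Derivation:
Input: [-3, -2, 4, 0, 7, -2]
Stage 1 (SUM): sum[0..0]=-3, sum[0..1]=-5, sum[0..2]=-1, sum[0..3]=-1, sum[0..4]=6, sum[0..5]=4 -> [-3, -5, -1, -1, 6, 4]
Stage 2 (DIFF): s[0]=-3, -5--3=-2, -1--5=4, -1--1=0, 6--1=7, 4-6=-2 -> [-3, -2, 4, 0, 7, -2]
Stage 3 (CLIP -9 3): clip(-3,-9,3)=-3, clip(-2,-9,3)=-2, clip(4,-9,3)=3, clip(0,-9,3)=0, clip(7,-9,3)=3, clip(-2,-9,3)=-2 -> [-3, -2, 3, 0, 3, -2]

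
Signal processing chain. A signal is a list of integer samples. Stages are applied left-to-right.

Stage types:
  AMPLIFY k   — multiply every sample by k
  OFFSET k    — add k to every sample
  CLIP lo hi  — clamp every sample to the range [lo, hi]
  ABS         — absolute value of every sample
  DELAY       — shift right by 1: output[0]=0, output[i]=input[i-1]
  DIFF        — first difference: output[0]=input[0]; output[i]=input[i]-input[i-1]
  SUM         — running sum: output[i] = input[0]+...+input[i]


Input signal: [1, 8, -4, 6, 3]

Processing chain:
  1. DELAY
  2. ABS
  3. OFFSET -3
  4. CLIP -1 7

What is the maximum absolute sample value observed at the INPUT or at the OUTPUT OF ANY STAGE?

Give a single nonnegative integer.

Input: [1, 8, -4, 6, 3] (max |s|=8)
Stage 1 (DELAY): [0, 1, 8, -4, 6] = [0, 1, 8, -4, 6] -> [0, 1, 8, -4, 6] (max |s|=8)
Stage 2 (ABS): |0|=0, |1|=1, |8|=8, |-4|=4, |6|=6 -> [0, 1, 8, 4, 6] (max |s|=8)
Stage 3 (OFFSET -3): 0+-3=-3, 1+-3=-2, 8+-3=5, 4+-3=1, 6+-3=3 -> [-3, -2, 5, 1, 3] (max |s|=5)
Stage 4 (CLIP -1 7): clip(-3,-1,7)=-1, clip(-2,-1,7)=-1, clip(5,-1,7)=5, clip(1,-1,7)=1, clip(3,-1,7)=3 -> [-1, -1, 5, 1, 3] (max |s|=5)
Overall max amplitude: 8

Answer: 8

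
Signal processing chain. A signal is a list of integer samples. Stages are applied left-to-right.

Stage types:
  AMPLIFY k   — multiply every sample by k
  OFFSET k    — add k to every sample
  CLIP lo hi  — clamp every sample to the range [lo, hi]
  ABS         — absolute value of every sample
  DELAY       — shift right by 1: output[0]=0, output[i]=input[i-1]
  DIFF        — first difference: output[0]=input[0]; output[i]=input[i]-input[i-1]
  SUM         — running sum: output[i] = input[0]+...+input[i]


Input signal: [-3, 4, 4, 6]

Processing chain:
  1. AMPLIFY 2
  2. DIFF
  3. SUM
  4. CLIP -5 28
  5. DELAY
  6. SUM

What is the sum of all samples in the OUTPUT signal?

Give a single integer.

Answer: 9

Derivation:
Input: [-3, 4, 4, 6]
Stage 1 (AMPLIFY 2): -3*2=-6, 4*2=8, 4*2=8, 6*2=12 -> [-6, 8, 8, 12]
Stage 2 (DIFF): s[0]=-6, 8--6=14, 8-8=0, 12-8=4 -> [-6, 14, 0, 4]
Stage 3 (SUM): sum[0..0]=-6, sum[0..1]=8, sum[0..2]=8, sum[0..3]=12 -> [-6, 8, 8, 12]
Stage 4 (CLIP -5 28): clip(-6,-5,28)=-5, clip(8,-5,28)=8, clip(8,-5,28)=8, clip(12,-5,28)=12 -> [-5, 8, 8, 12]
Stage 5 (DELAY): [0, -5, 8, 8] = [0, -5, 8, 8] -> [0, -5, 8, 8]
Stage 6 (SUM): sum[0..0]=0, sum[0..1]=-5, sum[0..2]=3, sum[0..3]=11 -> [0, -5, 3, 11]
Output sum: 9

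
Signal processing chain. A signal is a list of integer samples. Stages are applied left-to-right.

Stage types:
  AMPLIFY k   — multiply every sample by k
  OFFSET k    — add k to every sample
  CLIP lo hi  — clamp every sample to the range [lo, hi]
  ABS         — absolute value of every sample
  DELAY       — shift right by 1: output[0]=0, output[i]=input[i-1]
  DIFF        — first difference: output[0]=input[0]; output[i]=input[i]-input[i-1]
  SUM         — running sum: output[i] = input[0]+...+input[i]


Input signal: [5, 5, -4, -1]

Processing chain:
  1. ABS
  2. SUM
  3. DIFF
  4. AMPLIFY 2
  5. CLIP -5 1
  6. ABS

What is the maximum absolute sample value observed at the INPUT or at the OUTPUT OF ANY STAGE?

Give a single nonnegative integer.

Answer: 15

Derivation:
Input: [5, 5, -4, -1] (max |s|=5)
Stage 1 (ABS): |5|=5, |5|=5, |-4|=4, |-1|=1 -> [5, 5, 4, 1] (max |s|=5)
Stage 2 (SUM): sum[0..0]=5, sum[0..1]=10, sum[0..2]=14, sum[0..3]=15 -> [5, 10, 14, 15] (max |s|=15)
Stage 3 (DIFF): s[0]=5, 10-5=5, 14-10=4, 15-14=1 -> [5, 5, 4, 1] (max |s|=5)
Stage 4 (AMPLIFY 2): 5*2=10, 5*2=10, 4*2=8, 1*2=2 -> [10, 10, 8, 2] (max |s|=10)
Stage 5 (CLIP -5 1): clip(10,-5,1)=1, clip(10,-5,1)=1, clip(8,-5,1)=1, clip(2,-5,1)=1 -> [1, 1, 1, 1] (max |s|=1)
Stage 6 (ABS): |1|=1, |1|=1, |1|=1, |1|=1 -> [1, 1, 1, 1] (max |s|=1)
Overall max amplitude: 15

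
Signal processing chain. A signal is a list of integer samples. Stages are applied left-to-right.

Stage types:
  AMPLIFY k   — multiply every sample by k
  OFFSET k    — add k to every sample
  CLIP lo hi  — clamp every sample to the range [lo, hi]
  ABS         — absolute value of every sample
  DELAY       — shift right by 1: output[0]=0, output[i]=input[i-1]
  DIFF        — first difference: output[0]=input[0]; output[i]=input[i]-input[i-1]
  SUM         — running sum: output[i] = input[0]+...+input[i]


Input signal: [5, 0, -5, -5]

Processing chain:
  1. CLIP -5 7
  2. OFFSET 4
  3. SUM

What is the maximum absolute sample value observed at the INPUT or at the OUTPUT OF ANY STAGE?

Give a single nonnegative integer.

Input: [5, 0, -5, -5] (max |s|=5)
Stage 1 (CLIP -5 7): clip(5,-5,7)=5, clip(0,-5,7)=0, clip(-5,-5,7)=-5, clip(-5,-5,7)=-5 -> [5, 0, -5, -5] (max |s|=5)
Stage 2 (OFFSET 4): 5+4=9, 0+4=4, -5+4=-1, -5+4=-1 -> [9, 4, -1, -1] (max |s|=9)
Stage 3 (SUM): sum[0..0]=9, sum[0..1]=13, sum[0..2]=12, sum[0..3]=11 -> [9, 13, 12, 11] (max |s|=13)
Overall max amplitude: 13

Answer: 13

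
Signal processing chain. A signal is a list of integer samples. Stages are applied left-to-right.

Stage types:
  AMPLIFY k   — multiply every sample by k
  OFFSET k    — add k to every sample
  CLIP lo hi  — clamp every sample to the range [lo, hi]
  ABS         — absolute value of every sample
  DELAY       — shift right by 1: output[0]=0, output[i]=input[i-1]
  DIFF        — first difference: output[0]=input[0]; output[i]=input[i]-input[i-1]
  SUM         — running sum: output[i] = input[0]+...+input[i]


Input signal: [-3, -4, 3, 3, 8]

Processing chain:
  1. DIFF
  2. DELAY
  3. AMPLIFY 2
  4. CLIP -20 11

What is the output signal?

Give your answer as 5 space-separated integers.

Answer: 0 -6 -2 11 0

Derivation:
Input: [-3, -4, 3, 3, 8]
Stage 1 (DIFF): s[0]=-3, -4--3=-1, 3--4=7, 3-3=0, 8-3=5 -> [-3, -1, 7, 0, 5]
Stage 2 (DELAY): [0, -3, -1, 7, 0] = [0, -3, -1, 7, 0] -> [0, -3, -1, 7, 0]
Stage 3 (AMPLIFY 2): 0*2=0, -3*2=-6, -1*2=-2, 7*2=14, 0*2=0 -> [0, -6, -2, 14, 0]
Stage 4 (CLIP -20 11): clip(0,-20,11)=0, clip(-6,-20,11)=-6, clip(-2,-20,11)=-2, clip(14,-20,11)=11, clip(0,-20,11)=0 -> [0, -6, -2, 11, 0]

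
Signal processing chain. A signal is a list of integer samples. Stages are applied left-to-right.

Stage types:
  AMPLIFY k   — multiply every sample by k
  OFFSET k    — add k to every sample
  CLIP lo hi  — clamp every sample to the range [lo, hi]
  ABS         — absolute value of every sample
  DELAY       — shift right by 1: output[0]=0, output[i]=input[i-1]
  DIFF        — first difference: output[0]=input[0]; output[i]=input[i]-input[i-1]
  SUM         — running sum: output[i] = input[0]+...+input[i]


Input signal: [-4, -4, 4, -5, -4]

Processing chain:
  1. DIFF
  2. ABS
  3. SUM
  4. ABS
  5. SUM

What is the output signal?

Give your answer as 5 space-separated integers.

Answer: 4 8 20 41 63

Derivation:
Input: [-4, -4, 4, -5, -4]
Stage 1 (DIFF): s[0]=-4, -4--4=0, 4--4=8, -5-4=-9, -4--5=1 -> [-4, 0, 8, -9, 1]
Stage 2 (ABS): |-4|=4, |0|=0, |8|=8, |-9|=9, |1|=1 -> [4, 0, 8, 9, 1]
Stage 3 (SUM): sum[0..0]=4, sum[0..1]=4, sum[0..2]=12, sum[0..3]=21, sum[0..4]=22 -> [4, 4, 12, 21, 22]
Stage 4 (ABS): |4|=4, |4|=4, |12|=12, |21|=21, |22|=22 -> [4, 4, 12, 21, 22]
Stage 5 (SUM): sum[0..0]=4, sum[0..1]=8, sum[0..2]=20, sum[0..3]=41, sum[0..4]=63 -> [4, 8, 20, 41, 63]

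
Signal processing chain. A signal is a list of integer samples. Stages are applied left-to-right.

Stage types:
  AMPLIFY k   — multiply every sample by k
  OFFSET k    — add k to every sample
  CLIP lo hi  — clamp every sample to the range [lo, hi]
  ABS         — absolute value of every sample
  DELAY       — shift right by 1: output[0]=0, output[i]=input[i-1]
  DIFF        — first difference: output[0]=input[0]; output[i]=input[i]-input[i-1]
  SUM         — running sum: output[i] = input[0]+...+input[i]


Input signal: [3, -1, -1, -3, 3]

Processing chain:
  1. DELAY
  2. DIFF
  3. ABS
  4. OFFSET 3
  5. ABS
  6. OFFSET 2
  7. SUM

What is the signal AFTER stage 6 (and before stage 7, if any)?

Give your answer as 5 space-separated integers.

Input: [3, -1, -1, -3, 3]
Stage 1 (DELAY): [0, 3, -1, -1, -3] = [0, 3, -1, -1, -3] -> [0, 3, -1, -1, -3]
Stage 2 (DIFF): s[0]=0, 3-0=3, -1-3=-4, -1--1=0, -3--1=-2 -> [0, 3, -4, 0, -2]
Stage 3 (ABS): |0|=0, |3|=3, |-4|=4, |0|=0, |-2|=2 -> [0, 3, 4, 0, 2]
Stage 4 (OFFSET 3): 0+3=3, 3+3=6, 4+3=7, 0+3=3, 2+3=5 -> [3, 6, 7, 3, 5]
Stage 5 (ABS): |3|=3, |6|=6, |7|=7, |3|=3, |5|=5 -> [3, 6, 7, 3, 5]
Stage 6 (OFFSET 2): 3+2=5, 6+2=8, 7+2=9, 3+2=5, 5+2=7 -> [5, 8, 9, 5, 7]

Answer: 5 8 9 5 7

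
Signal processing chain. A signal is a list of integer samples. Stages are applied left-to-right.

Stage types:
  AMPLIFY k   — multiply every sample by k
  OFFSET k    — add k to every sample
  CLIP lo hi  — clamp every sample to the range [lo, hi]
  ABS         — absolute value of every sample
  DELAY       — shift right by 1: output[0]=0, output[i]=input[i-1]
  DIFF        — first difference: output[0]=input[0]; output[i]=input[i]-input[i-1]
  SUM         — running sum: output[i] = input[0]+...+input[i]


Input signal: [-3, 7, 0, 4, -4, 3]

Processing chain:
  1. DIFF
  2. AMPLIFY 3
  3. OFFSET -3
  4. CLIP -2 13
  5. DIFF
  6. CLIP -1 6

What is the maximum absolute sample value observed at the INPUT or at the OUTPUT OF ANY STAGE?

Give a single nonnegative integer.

Answer: 30

Derivation:
Input: [-3, 7, 0, 4, -4, 3] (max |s|=7)
Stage 1 (DIFF): s[0]=-3, 7--3=10, 0-7=-7, 4-0=4, -4-4=-8, 3--4=7 -> [-3, 10, -7, 4, -8, 7] (max |s|=10)
Stage 2 (AMPLIFY 3): -3*3=-9, 10*3=30, -7*3=-21, 4*3=12, -8*3=-24, 7*3=21 -> [-9, 30, -21, 12, -24, 21] (max |s|=30)
Stage 3 (OFFSET -3): -9+-3=-12, 30+-3=27, -21+-3=-24, 12+-3=9, -24+-3=-27, 21+-3=18 -> [-12, 27, -24, 9, -27, 18] (max |s|=27)
Stage 4 (CLIP -2 13): clip(-12,-2,13)=-2, clip(27,-2,13)=13, clip(-24,-2,13)=-2, clip(9,-2,13)=9, clip(-27,-2,13)=-2, clip(18,-2,13)=13 -> [-2, 13, -2, 9, -2, 13] (max |s|=13)
Stage 5 (DIFF): s[0]=-2, 13--2=15, -2-13=-15, 9--2=11, -2-9=-11, 13--2=15 -> [-2, 15, -15, 11, -11, 15] (max |s|=15)
Stage 6 (CLIP -1 6): clip(-2,-1,6)=-1, clip(15,-1,6)=6, clip(-15,-1,6)=-1, clip(11,-1,6)=6, clip(-11,-1,6)=-1, clip(15,-1,6)=6 -> [-1, 6, -1, 6, -1, 6] (max |s|=6)
Overall max amplitude: 30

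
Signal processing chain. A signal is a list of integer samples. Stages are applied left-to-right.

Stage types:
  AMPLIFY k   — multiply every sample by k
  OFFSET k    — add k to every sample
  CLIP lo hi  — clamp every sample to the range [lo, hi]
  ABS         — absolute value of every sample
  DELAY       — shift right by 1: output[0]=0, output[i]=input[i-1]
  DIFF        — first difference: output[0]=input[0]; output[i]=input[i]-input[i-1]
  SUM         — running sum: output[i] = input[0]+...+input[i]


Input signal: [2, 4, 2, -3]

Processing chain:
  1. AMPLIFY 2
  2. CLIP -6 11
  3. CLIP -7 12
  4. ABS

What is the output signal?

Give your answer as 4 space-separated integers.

Answer: 4 8 4 6

Derivation:
Input: [2, 4, 2, -3]
Stage 1 (AMPLIFY 2): 2*2=4, 4*2=8, 2*2=4, -3*2=-6 -> [4, 8, 4, -6]
Stage 2 (CLIP -6 11): clip(4,-6,11)=4, clip(8,-6,11)=8, clip(4,-6,11)=4, clip(-6,-6,11)=-6 -> [4, 8, 4, -6]
Stage 3 (CLIP -7 12): clip(4,-7,12)=4, clip(8,-7,12)=8, clip(4,-7,12)=4, clip(-6,-7,12)=-6 -> [4, 8, 4, -6]
Stage 4 (ABS): |4|=4, |8|=8, |4|=4, |-6|=6 -> [4, 8, 4, 6]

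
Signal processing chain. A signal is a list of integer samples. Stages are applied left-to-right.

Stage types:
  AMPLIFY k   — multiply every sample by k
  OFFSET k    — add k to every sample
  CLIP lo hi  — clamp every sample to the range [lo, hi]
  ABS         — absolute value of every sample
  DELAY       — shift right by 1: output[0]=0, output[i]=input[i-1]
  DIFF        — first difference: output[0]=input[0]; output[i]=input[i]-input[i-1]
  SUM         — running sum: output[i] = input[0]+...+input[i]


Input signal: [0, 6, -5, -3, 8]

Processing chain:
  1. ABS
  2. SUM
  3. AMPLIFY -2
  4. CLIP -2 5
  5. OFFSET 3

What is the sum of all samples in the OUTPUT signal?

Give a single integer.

Answer: 7

Derivation:
Input: [0, 6, -5, -3, 8]
Stage 1 (ABS): |0|=0, |6|=6, |-5|=5, |-3|=3, |8|=8 -> [0, 6, 5, 3, 8]
Stage 2 (SUM): sum[0..0]=0, sum[0..1]=6, sum[0..2]=11, sum[0..3]=14, sum[0..4]=22 -> [0, 6, 11, 14, 22]
Stage 3 (AMPLIFY -2): 0*-2=0, 6*-2=-12, 11*-2=-22, 14*-2=-28, 22*-2=-44 -> [0, -12, -22, -28, -44]
Stage 4 (CLIP -2 5): clip(0,-2,5)=0, clip(-12,-2,5)=-2, clip(-22,-2,5)=-2, clip(-28,-2,5)=-2, clip(-44,-2,5)=-2 -> [0, -2, -2, -2, -2]
Stage 5 (OFFSET 3): 0+3=3, -2+3=1, -2+3=1, -2+3=1, -2+3=1 -> [3, 1, 1, 1, 1]
Output sum: 7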